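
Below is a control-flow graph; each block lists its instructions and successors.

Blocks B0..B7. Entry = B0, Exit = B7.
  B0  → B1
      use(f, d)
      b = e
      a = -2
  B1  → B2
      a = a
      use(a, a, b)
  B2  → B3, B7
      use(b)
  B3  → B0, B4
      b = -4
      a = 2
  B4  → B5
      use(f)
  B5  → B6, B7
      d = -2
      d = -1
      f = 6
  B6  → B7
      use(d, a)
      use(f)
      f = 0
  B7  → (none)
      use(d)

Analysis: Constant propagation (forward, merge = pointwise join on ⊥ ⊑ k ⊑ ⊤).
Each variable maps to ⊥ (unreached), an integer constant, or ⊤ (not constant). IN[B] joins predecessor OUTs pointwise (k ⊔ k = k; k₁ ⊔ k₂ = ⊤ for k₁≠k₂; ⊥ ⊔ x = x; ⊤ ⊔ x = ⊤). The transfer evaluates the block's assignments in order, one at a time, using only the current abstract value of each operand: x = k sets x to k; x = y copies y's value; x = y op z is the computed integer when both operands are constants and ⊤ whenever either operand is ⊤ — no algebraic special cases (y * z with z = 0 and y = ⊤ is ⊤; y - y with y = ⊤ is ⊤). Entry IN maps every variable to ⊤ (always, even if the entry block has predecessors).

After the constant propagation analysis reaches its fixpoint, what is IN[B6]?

Per-block solution:
  B0: | IN=(all ⊤) | OUT={a:-2; rest ⊤}
  B1: | IN={a:-2; rest ⊤} | OUT={a:-2; rest ⊤}
  B2: | IN={a:-2; rest ⊤} | OUT={a:-2; rest ⊤}
  B3: | IN={a:-2; rest ⊤} | OUT={a:2, b:-4; rest ⊤}
  B4: | IN={a:2, b:-4; rest ⊤} | OUT={a:2, b:-4; rest ⊤}
  B5: | IN={a:2, b:-4; rest ⊤} | OUT={a:2, b:-4, d:-1, f:6; rest ⊤}
  B6: | IN={a:2, b:-4, d:-1, f:6; rest ⊤} | OUT={a:2, b:-4, d:-1, f:0; rest ⊤}
  B7: | IN=(all ⊤) | OUT=(all ⊤)

Merge at B6: IN[B6] = OUT[B5] = {a: 2, b: -4, c: ⊤, d: -1, e: ⊤, f: 6}

Answer: {a: 2, b: -4, c: ⊤, d: -1, e: ⊤, f: 6}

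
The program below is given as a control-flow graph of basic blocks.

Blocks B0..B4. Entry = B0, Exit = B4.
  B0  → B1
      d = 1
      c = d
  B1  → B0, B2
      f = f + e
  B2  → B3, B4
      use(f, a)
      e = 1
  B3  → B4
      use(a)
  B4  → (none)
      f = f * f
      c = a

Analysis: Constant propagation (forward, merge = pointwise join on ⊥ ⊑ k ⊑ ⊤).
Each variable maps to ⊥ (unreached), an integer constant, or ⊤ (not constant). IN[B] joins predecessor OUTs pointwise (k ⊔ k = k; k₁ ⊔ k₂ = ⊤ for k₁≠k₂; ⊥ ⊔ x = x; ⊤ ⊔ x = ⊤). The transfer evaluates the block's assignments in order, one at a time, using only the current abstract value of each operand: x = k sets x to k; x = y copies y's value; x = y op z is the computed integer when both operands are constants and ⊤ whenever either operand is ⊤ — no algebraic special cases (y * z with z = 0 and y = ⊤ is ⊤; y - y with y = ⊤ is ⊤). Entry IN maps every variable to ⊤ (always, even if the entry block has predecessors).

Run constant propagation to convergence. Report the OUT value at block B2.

Fixpoint table:
  B0: | IN=(all ⊤) | OUT={c:1, d:1; rest ⊤}
  B1: | IN={c:1, d:1; rest ⊤} | OUT={c:1, d:1; rest ⊤}
  B2: | IN={c:1, d:1; rest ⊤} | OUT={c:1, d:1, e:1; rest ⊤}
  B3: | IN={c:1, d:1, e:1; rest ⊤} | OUT={c:1, d:1, e:1; rest ⊤}
  B4: | IN={c:1, d:1, e:1; rest ⊤} | OUT={d:1, e:1; rest ⊤}

Merge at B2: IN[B2] = OUT[B1] = {a: ⊤, b: ⊤, c: 1, d: 1, e: ⊤, f: ⊤}
Applying B2's transfer function to that IN value gives OUT[B2] (row B2 above).

Answer: {a: ⊤, b: ⊤, c: 1, d: 1, e: 1, f: ⊤}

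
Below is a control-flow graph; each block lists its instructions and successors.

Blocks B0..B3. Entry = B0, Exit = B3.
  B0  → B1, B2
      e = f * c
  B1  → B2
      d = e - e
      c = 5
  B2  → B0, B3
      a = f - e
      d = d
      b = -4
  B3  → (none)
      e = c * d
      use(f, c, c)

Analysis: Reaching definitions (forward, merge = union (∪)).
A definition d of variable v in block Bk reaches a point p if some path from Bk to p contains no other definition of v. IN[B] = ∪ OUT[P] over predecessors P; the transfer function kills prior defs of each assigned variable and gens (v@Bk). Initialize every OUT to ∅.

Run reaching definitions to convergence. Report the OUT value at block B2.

Converged values:
  B0:   IN={a@B2, b@B2, c@B1, d@B2, e@B0}   OUT={a@B2, b@B2, c@B1, d@B2, e@B0}
  B1:   IN={a@B2, b@B2, c@B1, d@B2, e@B0}   OUT={a@B2, b@B2, c@B1, d@B1, e@B0}
  B2:   IN={a@B2, b@B2, c@B1, d@B1, d@B2, e@B0}   OUT={a@B2, b@B2, c@B1, d@B2, e@B0}
  B3:   IN={a@B2, b@B2, c@B1, d@B2, e@B0}   OUT={a@B2, b@B2, c@B1, d@B2, e@B3}

Merge at B2: IN[B2] = OUT[B0] ⊔ OUT[B1] = {a@B2, b@B2, c@B1, d@B1, d@B2, e@B0}
Applying B2's transfer function to that IN value gives OUT[B2] (row B2 above).

Answer: {a@B2, b@B2, c@B1, d@B2, e@B0}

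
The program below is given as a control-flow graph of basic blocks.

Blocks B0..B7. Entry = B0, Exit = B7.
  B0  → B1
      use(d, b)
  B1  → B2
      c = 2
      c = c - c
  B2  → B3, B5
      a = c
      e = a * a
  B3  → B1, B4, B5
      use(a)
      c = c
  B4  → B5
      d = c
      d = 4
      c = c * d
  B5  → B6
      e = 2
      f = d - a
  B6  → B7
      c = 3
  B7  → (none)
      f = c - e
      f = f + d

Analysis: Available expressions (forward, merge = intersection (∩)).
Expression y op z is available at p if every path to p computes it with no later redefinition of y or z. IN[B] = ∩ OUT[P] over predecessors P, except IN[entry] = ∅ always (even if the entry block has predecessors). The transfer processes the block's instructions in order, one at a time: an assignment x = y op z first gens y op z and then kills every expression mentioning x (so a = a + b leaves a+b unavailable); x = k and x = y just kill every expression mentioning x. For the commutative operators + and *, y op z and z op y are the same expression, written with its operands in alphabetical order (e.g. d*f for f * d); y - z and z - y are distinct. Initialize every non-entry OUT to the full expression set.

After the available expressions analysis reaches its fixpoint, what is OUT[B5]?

Answer: {a*a, d-a}

Working:
Fixpoint table:
  B0:   IN={}   OUT={}
  B1:   IN={}   OUT={}
  B2:   IN={}   OUT={a*a}
  B3:   IN={a*a}   OUT={a*a}
  B4:   IN={a*a}   OUT={a*a}
  B5:   IN={a*a}   OUT={a*a, d-a}
  B6:   IN={a*a, d-a}   OUT={a*a, d-a}
  B7:   IN={a*a, d-a}   OUT={a*a, c-e, d-a}

Merge at B5: IN[B5] = OUT[B2] ∩ OUT[B3] ∩ OUT[B4] = {a*a}
Applying B5's transfer function to that IN value gives OUT[B5] (row B5 above).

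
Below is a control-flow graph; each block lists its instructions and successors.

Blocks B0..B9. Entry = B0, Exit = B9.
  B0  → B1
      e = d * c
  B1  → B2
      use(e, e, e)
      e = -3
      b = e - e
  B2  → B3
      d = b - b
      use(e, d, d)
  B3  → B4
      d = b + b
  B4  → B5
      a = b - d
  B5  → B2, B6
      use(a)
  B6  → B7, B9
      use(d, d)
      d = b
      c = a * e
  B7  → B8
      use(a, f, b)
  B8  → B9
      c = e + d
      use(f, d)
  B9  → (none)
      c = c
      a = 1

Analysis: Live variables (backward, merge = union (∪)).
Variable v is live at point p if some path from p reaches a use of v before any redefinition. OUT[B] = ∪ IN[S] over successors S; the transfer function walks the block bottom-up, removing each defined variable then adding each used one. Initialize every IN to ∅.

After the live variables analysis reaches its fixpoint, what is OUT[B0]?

Answer: {e, f}

Working:
Per-block solution:
  B0:  IN={c, d, f}  OUT={e, f}
  B1:  IN={e, f}  OUT={b, e, f}
  B2:  IN={b, e, f}  OUT={b, e, f}
  B3:  IN={b, e, f}  OUT={b, d, e, f}
  B4:  IN={b, d, e, f}  OUT={a, b, d, e, f}
  B5:  IN={a, b, d, e, f}  OUT={a, b, d, e, f}
  B6:  IN={a, b, d, e, f}  OUT={a, b, c, d, e, f}
  B7:  IN={a, b, d, e, f}  OUT={d, e, f}
  B8:  IN={d, e, f}  OUT={c}
  B9:  IN={c}  OUT={}

Merge at B0: OUT[B0] = IN[B1] = {e, f}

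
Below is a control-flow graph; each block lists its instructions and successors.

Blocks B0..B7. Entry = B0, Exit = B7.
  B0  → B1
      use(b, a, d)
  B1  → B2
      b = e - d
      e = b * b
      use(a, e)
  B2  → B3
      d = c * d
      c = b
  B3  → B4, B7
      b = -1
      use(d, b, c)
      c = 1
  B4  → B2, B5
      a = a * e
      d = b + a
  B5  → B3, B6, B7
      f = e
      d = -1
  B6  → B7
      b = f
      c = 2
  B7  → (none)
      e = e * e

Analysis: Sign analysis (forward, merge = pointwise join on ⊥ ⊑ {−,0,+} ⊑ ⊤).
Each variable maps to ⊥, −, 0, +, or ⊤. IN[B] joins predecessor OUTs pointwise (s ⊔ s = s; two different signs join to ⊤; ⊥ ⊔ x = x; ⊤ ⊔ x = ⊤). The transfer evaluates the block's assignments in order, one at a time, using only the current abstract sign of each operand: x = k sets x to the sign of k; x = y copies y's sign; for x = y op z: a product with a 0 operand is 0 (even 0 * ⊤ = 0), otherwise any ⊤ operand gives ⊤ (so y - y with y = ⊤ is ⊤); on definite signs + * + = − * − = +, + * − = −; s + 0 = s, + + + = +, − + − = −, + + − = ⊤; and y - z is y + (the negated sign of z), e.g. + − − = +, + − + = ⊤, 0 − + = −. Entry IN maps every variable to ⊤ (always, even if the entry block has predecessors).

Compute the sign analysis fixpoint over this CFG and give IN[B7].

Per-block solution:
  B0:  IN=(all ⊤)  OUT=(all ⊤)
  B1:  IN=(all ⊤)  OUT=(all ⊤)
  B2:  IN=(all ⊤)  OUT=(all ⊤)
  B3:  IN=(all ⊤)  OUT={b:-, c:+; rest ⊤}
  B4:  IN={b:-, c:+; rest ⊤}  OUT={b:-, c:+; rest ⊤}
  B5:  IN={b:-, c:+; rest ⊤}  OUT={b:-, c:+, d:-; rest ⊤}
  B6:  IN={b:-, c:+, d:-; rest ⊤}  OUT={c:+, d:-; rest ⊤}
  B7:  IN={c:+; rest ⊤}  OUT={c:+; rest ⊤}

Merge at B7: IN[B7] = OUT[B3] ⊔ OUT[B5] ⊔ OUT[B6] = {a: ⊤, b: ⊤, c: +, d: ⊤, e: ⊤, f: ⊤}

Answer: {a: ⊤, b: ⊤, c: +, d: ⊤, e: ⊤, f: ⊤}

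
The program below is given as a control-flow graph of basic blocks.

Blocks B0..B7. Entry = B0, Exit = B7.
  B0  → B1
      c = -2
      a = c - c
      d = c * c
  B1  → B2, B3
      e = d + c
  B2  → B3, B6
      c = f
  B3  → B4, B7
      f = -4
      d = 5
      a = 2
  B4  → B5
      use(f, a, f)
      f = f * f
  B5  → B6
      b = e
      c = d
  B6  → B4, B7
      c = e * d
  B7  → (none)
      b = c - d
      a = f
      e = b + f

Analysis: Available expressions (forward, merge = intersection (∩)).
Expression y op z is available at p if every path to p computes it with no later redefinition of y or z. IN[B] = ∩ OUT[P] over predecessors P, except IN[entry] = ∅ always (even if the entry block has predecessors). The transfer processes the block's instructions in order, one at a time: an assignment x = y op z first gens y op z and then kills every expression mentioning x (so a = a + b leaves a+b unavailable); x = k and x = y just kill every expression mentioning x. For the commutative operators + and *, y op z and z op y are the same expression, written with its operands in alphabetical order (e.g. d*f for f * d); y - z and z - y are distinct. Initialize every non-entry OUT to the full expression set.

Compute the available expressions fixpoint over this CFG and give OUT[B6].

Fixpoint table:
  B0:   IN={}   OUT={c*c, c-c}
  B1:   IN={c*c, c-c}   OUT={c*c, c+d, c-c}
  B2:   IN={c*c, c+d, c-c}   OUT={}
  B3:   IN={}   OUT={}
  B4:   IN={}   OUT={}
  B5:   IN={}   OUT={}
  B6:   IN={}   OUT={d*e}
  B7:   IN={}   OUT={b+f, c-d}

Merge at B6: IN[B6] = OUT[B2] ∩ OUT[B5] = {}
Applying B6's transfer function to that IN value gives OUT[B6] (row B6 above).

Answer: {d*e}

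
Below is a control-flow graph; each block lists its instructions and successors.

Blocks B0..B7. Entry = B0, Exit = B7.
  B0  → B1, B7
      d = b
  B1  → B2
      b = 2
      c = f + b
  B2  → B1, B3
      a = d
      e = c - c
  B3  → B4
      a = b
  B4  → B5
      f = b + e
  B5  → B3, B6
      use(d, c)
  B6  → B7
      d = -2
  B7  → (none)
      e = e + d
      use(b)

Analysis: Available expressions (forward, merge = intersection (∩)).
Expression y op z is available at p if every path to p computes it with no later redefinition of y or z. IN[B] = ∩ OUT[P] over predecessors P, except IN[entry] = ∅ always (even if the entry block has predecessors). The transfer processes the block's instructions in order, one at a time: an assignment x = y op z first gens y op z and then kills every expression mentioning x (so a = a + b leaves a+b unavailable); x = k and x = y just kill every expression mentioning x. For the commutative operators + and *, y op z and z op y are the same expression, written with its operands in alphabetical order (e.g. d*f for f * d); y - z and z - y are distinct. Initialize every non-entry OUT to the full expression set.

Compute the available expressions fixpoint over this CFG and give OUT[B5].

Converged values:
  B0: | IN={} | OUT={}
  B1: | IN={} | OUT={b+f}
  B2: | IN={b+f} | OUT={b+f, c-c}
  B3: | IN={c-c} | OUT={c-c}
  B4: | IN={c-c} | OUT={b+e, c-c}
  B5: | IN={b+e, c-c} | OUT={b+e, c-c}
  B6: | IN={b+e, c-c} | OUT={b+e, c-c}
  B7: | IN={} | OUT={}

Merge at B5: IN[B5] = OUT[B4] = {b+e, c-c}
Applying B5's transfer function to that IN value gives OUT[B5] (row B5 above).

Answer: {b+e, c-c}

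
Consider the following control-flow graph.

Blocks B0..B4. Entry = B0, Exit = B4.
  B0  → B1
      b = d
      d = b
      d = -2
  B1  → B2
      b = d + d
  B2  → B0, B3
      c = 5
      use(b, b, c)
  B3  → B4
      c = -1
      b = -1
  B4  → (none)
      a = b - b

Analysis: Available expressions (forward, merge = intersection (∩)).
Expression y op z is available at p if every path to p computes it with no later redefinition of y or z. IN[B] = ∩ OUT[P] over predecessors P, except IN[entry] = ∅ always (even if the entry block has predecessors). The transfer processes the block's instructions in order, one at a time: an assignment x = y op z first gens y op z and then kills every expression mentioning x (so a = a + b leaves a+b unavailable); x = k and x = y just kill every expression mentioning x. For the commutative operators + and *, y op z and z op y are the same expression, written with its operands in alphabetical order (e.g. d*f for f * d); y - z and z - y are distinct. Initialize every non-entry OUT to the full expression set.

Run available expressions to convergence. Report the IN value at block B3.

Fixpoint table:
  B0: | IN={} | OUT={}
  B1: | IN={} | OUT={d+d}
  B2: | IN={d+d} | OUT={d+d}
  B3: | IN={d+d} | OUT={d+d}
  B4: | IN={d+d} | OUT={b-b, d+d}

Merge at B3: IN[B3] = OUT[B2] = {d+d}

Answer: {d+d}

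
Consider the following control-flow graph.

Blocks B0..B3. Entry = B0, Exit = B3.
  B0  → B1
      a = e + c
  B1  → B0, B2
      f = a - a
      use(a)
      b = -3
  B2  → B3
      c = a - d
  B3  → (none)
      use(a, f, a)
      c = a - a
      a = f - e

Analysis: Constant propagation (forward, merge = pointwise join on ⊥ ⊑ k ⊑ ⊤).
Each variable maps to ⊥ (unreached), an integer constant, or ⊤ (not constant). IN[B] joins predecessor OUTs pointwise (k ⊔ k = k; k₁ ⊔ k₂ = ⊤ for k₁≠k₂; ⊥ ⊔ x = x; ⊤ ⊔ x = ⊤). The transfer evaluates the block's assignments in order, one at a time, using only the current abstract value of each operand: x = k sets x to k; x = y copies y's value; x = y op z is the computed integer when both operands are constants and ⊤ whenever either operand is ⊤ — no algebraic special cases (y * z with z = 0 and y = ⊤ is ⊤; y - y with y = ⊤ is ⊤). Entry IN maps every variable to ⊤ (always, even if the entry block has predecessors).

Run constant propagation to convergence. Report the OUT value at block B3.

Fixpoint table:
  B0:  IN=(all ⊤)  OUT=(all ⊤)
  B1:  IN=(all ⊤)  OUT={b:-3; rest ⊤}
  B2:  IN={b:-3; rest ⊤}  OUT={b:-3; rest ⊤}
  B3:  IN={b:-3; rest ⊤}  OUT={b:-3; rest ⊤}

Merge at B3: IN[B3] = OUT[B2] = {a: ⊤, b: -3, c: ⊤, d: ⊤, e: ⊤, f: ⊤}
Applying B3's transfer function to that IN value gives OUT[B3] (row B3 above).

Answer: {a: ⊤, b: -3, c: ⊤, d: ⊤, e: ⊤, f: ⊤}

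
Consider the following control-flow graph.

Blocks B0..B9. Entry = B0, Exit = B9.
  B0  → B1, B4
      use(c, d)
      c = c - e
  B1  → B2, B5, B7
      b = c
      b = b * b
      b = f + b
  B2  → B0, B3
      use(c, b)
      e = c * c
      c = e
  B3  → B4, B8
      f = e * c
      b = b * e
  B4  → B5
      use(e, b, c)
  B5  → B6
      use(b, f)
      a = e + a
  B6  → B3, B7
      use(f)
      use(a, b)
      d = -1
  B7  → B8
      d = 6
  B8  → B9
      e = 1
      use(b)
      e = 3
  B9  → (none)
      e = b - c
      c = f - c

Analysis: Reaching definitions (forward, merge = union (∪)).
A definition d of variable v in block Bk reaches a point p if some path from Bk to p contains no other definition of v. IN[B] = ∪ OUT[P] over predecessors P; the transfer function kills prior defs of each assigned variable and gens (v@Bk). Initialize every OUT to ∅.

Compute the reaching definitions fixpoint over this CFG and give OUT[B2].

Answer: {b@B1, c@B2, e@B2}

Derivation:
Per-block solution:
  B0:   IN={b@B1, c@B2, e@B2}   OUT={b@B1, c@B0, e@B2}
  B1:   IN={b@B1, c@B0, e@B2}   OUT={b@B1, c@B0, e@B2}
  B2:   IN={b@B1, c@B0, e@B2}   OUT={b@B1, c@B2, e@B2}
  B3:   IN={a@B5, b@B1, b@B3, c@B0, c@B2, d@B6, e@B2, f@B3}   OUT={a@B5, b@B3, c@B0, c@B2, d@B6, e@B2, f@B3}
  B4:   IN={a@B5, b@B1, b@B3, c@B0, c@B2, d@B6, e@B2, f@B3}   OUT={a@B5, b@B1, b@B3, c@B0, c@B2, d@B6, e@B2, f@B3}
  B5:   IN={a@B5, b@B1, b@B3, c@B0, c@B2, d@B6, e@B2, f@B3}   OUT={a@B5, b@B1, b@B3, c@B0, c@B2, d@B6, e@B2, f@B3}
  B6:   IN={a@B5, b@B1, b@B3, c@B0, c@B2, d@B6, e@B2, f@B3}   OUT={a@B5, b@B1, b@B3, c@B0, c@B2, d@B6, e@B2, f@B3}
  B7:   IN={a@B5, b@B1, b@B3, c@B0, c@B2, d@B6, e@B2, f@B3}   OUT={a@B5, b@B1, b@B3, c@B0, c@B2, d@B7, e@B2, f@B3}
  B8:   IN={a@B5, b@B1, b@B3, c@B0, c@B2, d@B6, d@B7, e@B2, f@B3}   OUT={a@B5, b@B1, b@B3, c@B0, c@B2, d@B6, d@B7, e@B8, f@B3}
  B9:   IN={a@B5, b@B1, b@B3, c@B0, c@B2, d@B6, d@B7, e@B8, f@B3}   OUT={a@B5, b@B1, b@B3, c@B9, d@B6, d@B7, e@B9, f@B3}

Merge at B2: IN[B2] = OUT[B1] = {b@B1, c@B0, e@B2}
Applying B2's transfer function to that IN value gives OUT[B2] (row B2 above).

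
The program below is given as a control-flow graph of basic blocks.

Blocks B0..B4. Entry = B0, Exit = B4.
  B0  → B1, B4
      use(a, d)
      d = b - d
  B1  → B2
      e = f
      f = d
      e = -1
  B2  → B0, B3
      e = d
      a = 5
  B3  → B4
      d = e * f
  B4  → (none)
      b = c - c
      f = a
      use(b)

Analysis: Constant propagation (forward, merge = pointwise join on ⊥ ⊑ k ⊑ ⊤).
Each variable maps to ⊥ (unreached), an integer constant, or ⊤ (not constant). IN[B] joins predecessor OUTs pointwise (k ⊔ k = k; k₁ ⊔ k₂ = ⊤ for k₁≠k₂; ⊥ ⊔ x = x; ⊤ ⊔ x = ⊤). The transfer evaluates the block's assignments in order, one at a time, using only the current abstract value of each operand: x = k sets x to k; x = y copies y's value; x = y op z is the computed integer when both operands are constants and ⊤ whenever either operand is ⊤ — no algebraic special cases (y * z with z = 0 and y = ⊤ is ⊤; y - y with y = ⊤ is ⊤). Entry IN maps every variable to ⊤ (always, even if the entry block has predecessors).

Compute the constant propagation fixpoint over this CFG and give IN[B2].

Answer: {a: ⊤, b: ⊤, c: ⊤, d: ⊤, e: -1, f: ⊤}

Trace:
Converged values:
  B0:  IN=(all ⊤)  OUT=(all ⊤)
  B1:  IN=(all ⊤)  OUT={e:-1; rest ⊤}
  B2:  IN={e:-1; rest ⊤}  OUT={a:5; rest ⊤}
  B3:  IN={a:5; rest ⊤}  OUT={a:5; rest ⊤}
  B4:  IN=(all ⊤)  OUT=(all ⊤)

Merge at B2: IN[B2] = OUT[B1] = {a: ⊤, b: ⊤, c: ⊤, d: ⊤, e: -1, f: ⊤}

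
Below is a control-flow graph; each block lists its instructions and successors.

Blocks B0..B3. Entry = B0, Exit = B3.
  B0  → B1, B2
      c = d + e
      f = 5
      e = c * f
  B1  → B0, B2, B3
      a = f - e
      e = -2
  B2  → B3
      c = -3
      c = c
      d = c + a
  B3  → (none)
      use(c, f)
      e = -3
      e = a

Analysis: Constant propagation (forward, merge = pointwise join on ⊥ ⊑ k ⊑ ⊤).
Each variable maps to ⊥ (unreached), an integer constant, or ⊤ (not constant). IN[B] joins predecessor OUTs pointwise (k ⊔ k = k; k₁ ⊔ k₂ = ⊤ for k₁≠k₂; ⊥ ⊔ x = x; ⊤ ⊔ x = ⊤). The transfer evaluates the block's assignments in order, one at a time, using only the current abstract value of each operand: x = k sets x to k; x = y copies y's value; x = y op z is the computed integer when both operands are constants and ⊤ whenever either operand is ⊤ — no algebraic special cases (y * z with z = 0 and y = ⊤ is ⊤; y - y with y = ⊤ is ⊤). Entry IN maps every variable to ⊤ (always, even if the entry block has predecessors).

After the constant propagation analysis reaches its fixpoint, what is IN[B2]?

Per-block solution:
  B0:   IN=(all ⊤)   OUT={f:5; rest ⊤}
  B1:   IN={f:5; rest ⊤}   OUT={e:-2, f:5; rest ⊤}
  B2:   IN={f:5; rest ⊤}   OUT={c:-3, f:5; rest ⊤}
  B3:   IN={f:5; rest ⊤}   OUT={f:5; rest ⊤}

Merge at B2: IN[B2] = OUT[B0] ⊔ OUT[B1] = {a: ⊤, b: ⊤, c: ⊤, d: ⊤, e: ⊤, f: 5}

Answer: {a: ⊤, b: ⊤, c: ⊤, d: ⊤, e: ⊤, f: 5}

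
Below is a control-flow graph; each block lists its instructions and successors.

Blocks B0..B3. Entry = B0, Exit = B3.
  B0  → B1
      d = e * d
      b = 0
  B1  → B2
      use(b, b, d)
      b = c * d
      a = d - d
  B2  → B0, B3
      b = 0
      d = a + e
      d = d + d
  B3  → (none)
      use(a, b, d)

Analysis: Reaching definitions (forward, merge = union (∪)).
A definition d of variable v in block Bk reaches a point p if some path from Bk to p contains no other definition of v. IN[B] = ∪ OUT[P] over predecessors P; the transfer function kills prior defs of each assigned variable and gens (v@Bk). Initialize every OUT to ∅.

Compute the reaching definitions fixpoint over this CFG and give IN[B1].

Answer: {a@B1, b@B0, d@B0}

Trace:
Converged values:
  B0: | IN={a@B1, b@B2, d@B2} | OUT={a@B1, b@B0, d@B0}
  B1: | IN={a@B1, b@B0, d@B0} | OUT={a@B1, b@B1, d@B0}
  B2: | IN={a@B1, b@B1, d@B0} | OUT={a@B1, b@B2, d@B2}
  B3: | IN={a@B1, b@B2, d@B2} | OUT={a@B1, b@B2, d@B2}

Merge at B1: IN[B1] = OUT[B0] = {a@B1, b@B0, d@B0}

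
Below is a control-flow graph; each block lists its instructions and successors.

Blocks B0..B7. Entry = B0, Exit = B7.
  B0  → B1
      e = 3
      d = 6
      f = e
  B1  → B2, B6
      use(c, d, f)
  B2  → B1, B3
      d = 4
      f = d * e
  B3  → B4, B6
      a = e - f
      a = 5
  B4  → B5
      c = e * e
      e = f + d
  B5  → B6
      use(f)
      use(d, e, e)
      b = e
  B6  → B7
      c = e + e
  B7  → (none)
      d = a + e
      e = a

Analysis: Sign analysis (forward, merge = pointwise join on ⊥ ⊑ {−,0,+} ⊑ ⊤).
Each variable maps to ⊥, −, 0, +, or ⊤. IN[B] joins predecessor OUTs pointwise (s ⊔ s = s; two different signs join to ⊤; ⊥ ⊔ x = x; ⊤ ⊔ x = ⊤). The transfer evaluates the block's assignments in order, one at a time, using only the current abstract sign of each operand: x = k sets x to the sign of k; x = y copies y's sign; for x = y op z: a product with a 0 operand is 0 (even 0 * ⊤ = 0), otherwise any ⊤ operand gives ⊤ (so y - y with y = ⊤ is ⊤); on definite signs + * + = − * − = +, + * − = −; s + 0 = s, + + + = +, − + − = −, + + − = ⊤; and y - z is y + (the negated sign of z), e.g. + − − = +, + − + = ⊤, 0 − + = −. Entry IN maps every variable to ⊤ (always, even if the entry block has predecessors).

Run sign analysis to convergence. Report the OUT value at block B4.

Fixpoint table:
  B0: | IN=(all ⊤) | OUT={d:+, e:+, f:+; rest ⊤}
  B1: | IN={d:+, e:+, f:+; rest ⊤} | OUT={d:+, e:+, f:+; rest ⊤}
  B2: | IN={d:+, e:+, f:+; rest ⊤} | OUT={d:+, e:+, f:+; rest ⊤}
  B3: | IN={d:+, e:+, f:+; rest ⊤} | OUT={a:+, d:+, e:+, f:+; rest ⊤}
  B4: | IN={a:+, d:+, e:+, f:+; rest ⊤} | OUT={a:+, c:+, d:+, e:+, f:+; rest ⊤}
  B5: | IN={a:+, c:+, d:+, e:+, f:+; rest ⊤} | OUT={a:+, b:+, c:+, d:+, e:+, f:+; rest ⊤}
  B6: | IN={d:+, e:+, f:+; rest ⊤} | OUT={c:+, d:+, e:+, f:+; rest ⊤}
  B7: | IN={c:+, d:+, e:+, f:+; rest ⊤} | OUT={c:+, f:+; rest ⊤}

Merge at B4: IN[B4] = OUT[B3] = {a: +, b: ⊤, c: ⊤, d: +, e: +, f: +}
Applying B4's transfer function to that IN value gives OUT[B4] (row B4 above).

Answer: {a: +, b: ⊤, c: +, d: +, e: +, f: +}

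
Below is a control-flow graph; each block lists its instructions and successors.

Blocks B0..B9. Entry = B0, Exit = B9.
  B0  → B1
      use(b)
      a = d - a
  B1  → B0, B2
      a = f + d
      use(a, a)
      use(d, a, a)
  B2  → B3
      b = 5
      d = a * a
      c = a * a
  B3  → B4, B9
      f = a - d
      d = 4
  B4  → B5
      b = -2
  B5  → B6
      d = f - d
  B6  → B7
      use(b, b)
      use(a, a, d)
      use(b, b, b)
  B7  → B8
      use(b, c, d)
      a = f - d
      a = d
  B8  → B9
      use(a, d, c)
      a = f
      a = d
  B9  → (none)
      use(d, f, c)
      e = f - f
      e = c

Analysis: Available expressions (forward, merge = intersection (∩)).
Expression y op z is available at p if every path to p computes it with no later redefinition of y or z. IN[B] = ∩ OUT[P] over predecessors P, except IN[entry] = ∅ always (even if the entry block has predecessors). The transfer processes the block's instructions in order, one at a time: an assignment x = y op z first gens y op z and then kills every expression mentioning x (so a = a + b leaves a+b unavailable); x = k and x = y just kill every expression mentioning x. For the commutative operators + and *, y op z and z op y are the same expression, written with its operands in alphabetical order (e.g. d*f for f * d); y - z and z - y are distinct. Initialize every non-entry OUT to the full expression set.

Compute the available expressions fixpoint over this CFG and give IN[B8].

Answer: {f-d}

Derivation:
Per-block solution:
  B0:  IN={}  OUT={}
  B1:  IN={}  OUT={d+f}
  B2:  IN={d+f}  OUT={a*a}
  B3:  IN={a*a}  OUT={a*a}
  B4:  IN={a*a}  OUT={a*a}
  B5:  IN={a*a}  OUT={a*a}
  B6:  IN={a*a}  OUT={a*a}
  B7:  IN={a*a}  OUT={f-d}
  B8:  IN={f-d}  OUT={f-d}
  B9:  IN={}  OUT={f-f}

Merge at B8: IN[B8] = OUT[B7] = {f-d}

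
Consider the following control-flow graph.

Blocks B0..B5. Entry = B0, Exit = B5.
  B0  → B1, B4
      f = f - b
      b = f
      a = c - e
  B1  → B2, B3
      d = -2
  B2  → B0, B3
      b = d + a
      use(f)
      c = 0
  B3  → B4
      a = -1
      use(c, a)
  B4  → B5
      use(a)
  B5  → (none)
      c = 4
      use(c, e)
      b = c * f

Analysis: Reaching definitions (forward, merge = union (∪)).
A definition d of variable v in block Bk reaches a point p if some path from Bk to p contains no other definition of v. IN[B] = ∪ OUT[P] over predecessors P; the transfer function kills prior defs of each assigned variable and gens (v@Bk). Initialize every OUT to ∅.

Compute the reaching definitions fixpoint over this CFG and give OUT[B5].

Fixpoint table:
  B0:  IN={a@B0, b@B2, c@B2, d@B1, f@B0}  OUT={a@B0, b@B0, c@B2, d@B1, f@B0}
  B1:  IN={a@B0, b@B0, c@B2, d@B1, f@B0}  OUT={a@B0, b@B0, c@B2, d@B1, f@B0}
  B2:  IN={a@B0, b@B0, c@B2, d@B1, f@B0}  OUT={a@B0, b@B2, c@B2, d@B1, f@B0}
  B3:  IN={a@B0, b@B0, b@B2, c@B2, d@B1, f@B0}  OUT={a@B3, b@B0, b@B2, c@B2, d@B1, f@B0}
  B4:  IN={a@B0, a@B3, b@B0, b@B2, c@B2, d@B1, f@B0}  OUT={a@B0, a@B3, b@B0, b@B2, c@B2, d@B1, f@B0}
  B5:  IN={a@B0, a@B3, b@B0, b@B2, c@B2, d@B1, f@B0}  OUT={a@B0, a@B3, b@B5, c@B5, d@B1, f@B0}

Merge at B5: IN[B5] = OUT[B4] = {a@B0, a@B3, b@B0, b@B2, c@B2, d@B1, f@B0}
Applying B5's transfer function to that IN value gives OUT[B5] (row B5 above).

Answer: {a@B0, a@B3, b@B5, c@B5, d@B1, f@B0}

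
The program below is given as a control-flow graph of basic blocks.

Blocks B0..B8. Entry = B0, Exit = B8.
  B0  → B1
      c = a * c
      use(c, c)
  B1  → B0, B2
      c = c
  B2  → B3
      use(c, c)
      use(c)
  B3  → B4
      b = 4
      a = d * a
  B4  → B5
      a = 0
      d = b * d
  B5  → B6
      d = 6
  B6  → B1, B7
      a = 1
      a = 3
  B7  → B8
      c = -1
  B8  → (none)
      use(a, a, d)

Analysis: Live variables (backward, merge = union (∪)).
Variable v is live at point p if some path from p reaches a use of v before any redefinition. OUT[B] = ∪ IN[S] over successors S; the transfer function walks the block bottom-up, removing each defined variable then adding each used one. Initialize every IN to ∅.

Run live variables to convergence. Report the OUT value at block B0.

Answer: {a, c, d}

Derivation:
Fixpoint table:
  B0:  IN={a, c, d}  OUT={a, c, d}
  B1:  IN={a, c, d}  OUT={a, c, d}
  B2:  IN={a, c, d}  OUT={a, c, d}
  B3:  IN={a, c, d}  OUT={b, c, d}
  B4:  IN={b, c, d}  OUT={c}
  B5:  IN={c}  OUT={c, d}
  B6:  IN={c, d}  OUT={a, c, d}
  B7:  IN={a, d}  OUT={a, d}
  B8:  IN={a, d}  OUT={}

Merge at B0: OUT[B0] = IN[B1] = {a, c, d}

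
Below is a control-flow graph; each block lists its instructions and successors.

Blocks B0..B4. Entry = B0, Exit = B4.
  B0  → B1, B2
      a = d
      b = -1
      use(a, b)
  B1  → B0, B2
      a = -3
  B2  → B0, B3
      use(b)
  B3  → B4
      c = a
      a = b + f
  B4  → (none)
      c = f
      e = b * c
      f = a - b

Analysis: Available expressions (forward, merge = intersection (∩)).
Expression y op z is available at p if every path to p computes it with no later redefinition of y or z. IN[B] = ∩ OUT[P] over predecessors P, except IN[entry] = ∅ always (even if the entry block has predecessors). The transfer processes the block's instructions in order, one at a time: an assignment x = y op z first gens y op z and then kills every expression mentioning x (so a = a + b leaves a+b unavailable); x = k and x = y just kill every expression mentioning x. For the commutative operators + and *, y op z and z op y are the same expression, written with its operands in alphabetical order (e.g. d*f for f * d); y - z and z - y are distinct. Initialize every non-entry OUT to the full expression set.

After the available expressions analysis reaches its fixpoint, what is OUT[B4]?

Answer: {a-b, b*c}

Derivation:
Fixpoint table:
  B0:  IN={}  OUT={}
  B1:  IN={}  OUT={}
  B2:  IN={}  OUT={}
  B3:  IN={}  OUT={b+f}
  B4:  IN={b+f}  OUT={a-b, b*c}

Merge at B4: IN[B4] = OUT[B3] = {b+f}
Applying B4's transfer function to that IN value gives OUT[B4] (row B4 above).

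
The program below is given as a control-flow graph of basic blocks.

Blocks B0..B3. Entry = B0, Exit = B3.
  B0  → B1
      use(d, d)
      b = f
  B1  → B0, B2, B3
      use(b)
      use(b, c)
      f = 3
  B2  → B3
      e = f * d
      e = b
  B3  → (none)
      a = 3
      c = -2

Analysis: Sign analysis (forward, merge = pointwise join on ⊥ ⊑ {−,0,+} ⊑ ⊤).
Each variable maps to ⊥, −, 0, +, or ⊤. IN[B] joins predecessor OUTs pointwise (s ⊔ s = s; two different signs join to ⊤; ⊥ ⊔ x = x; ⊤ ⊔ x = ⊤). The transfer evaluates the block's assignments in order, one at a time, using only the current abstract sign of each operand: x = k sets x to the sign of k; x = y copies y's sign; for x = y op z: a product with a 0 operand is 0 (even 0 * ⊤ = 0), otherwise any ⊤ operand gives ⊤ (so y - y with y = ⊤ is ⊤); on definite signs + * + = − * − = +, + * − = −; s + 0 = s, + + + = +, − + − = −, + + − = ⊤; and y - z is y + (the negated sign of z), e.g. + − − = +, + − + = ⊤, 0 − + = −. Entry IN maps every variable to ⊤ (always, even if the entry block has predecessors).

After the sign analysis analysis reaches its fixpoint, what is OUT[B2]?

Answer: {a: ⊤, b: ⊤, c: ⊤, d: ⊤, e: ⊤, f: +}

Working:
Per-block solution:
  B0: | IN=(all ⊤) | OUT=(all ⊤)
  B1: | IN=(all ⊤) | OUT={f:+; rest ⊤}
  B2: | IN={f:+; rest ⊤} | OUT={f:+; rest ⊤}
  B3: | IN={f:+; rest ⊤} | OUT={a:+, c:-, f:+; rest ⊤}

Merge at B2: IN[B2] = OUT[B1] = {a: ⊤, b: ⊤, c: ⊤, d: ⊤, e: ⊤, f: +}
Applying B2's transfer function to that IN value gives OUT[B2] (row B2 above).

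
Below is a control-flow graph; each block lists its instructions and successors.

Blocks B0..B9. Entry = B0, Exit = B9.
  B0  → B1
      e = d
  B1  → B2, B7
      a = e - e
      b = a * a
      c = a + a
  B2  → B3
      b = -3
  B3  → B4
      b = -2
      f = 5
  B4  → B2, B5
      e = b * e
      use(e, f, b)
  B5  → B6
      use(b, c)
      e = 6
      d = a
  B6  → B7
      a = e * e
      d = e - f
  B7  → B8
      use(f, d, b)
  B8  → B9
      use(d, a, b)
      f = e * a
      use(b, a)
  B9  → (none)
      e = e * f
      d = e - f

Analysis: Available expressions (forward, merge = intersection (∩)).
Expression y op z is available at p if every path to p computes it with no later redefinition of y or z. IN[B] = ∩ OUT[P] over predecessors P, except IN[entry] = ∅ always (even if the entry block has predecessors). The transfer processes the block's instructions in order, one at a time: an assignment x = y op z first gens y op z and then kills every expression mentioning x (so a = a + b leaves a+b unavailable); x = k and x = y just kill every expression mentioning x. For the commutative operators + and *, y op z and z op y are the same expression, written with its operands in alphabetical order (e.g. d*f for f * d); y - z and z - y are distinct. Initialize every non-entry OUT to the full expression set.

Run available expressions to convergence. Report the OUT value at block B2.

Answer: {a*a, a+a}

Working:
Fixpoint table:
  B0: | IN={} | OUT={}
  B1: | IN={} | OUT={a*a, a+a, e-e}
  B2: | IN={a*a, a+a} | OUT={a*a, a+a}
  B3: | IN={a*a, a+a} | OUT={a*a, a+a}
  B4: | IN={a*a, a+a} | OUT={a*a, a+a}
  B5: | IN={a*a, a+a} | OUT={a*a, a+a}
  B6: | IN={a*a, a+a} | OUT={e*e, e-f}
  B7: | IN={} | OUT={}
  B8: | IN={} | OUT={a*e}
  B9: | IN={a*e} | OUT={e-f}

Merge at B2: IN[B2] = OUT[B1] ∩ OUT[B4] = {a*a, a+a}
Applying B2's transfer function to that IN value gives OUT[B2] (row B2 above).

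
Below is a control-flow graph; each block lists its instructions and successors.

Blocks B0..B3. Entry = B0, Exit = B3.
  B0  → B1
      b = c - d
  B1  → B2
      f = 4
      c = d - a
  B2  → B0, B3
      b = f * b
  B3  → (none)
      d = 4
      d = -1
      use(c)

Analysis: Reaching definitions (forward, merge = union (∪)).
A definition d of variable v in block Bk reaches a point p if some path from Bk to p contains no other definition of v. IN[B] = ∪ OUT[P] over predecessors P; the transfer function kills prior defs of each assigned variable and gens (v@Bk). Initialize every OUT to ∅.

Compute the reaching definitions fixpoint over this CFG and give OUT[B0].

Answer: {b@B0, c@B1, f@B1}

Derivation:
Fixpoint table:
  B0: | IN={b@B2, c@B1, f@B1} | OUT={b@B0, c@B1, f@B1}
  B1: | IN={b@B0, c@B1, f@B1} | OUT={b@B0, c@B1, f@B1}
  B2: | IN={b@B0, c@B1, f@B1} | OUT={b@B2, c@B1, f@B1}
  B3: | IN={b@B2, c@B1, f@B1} | OUT={b@B2, c@B1, d@B3, f@B1}

Merge at B0 (entry node, so the boundary value {} is joined with the incoming edge(s)): IN[B0] = {} ⊔ OUT[B2] = {b@B2, c@B1, f@B1}
Applying B0's transfer function to that IN value gives OUT[B0] (row B0 above).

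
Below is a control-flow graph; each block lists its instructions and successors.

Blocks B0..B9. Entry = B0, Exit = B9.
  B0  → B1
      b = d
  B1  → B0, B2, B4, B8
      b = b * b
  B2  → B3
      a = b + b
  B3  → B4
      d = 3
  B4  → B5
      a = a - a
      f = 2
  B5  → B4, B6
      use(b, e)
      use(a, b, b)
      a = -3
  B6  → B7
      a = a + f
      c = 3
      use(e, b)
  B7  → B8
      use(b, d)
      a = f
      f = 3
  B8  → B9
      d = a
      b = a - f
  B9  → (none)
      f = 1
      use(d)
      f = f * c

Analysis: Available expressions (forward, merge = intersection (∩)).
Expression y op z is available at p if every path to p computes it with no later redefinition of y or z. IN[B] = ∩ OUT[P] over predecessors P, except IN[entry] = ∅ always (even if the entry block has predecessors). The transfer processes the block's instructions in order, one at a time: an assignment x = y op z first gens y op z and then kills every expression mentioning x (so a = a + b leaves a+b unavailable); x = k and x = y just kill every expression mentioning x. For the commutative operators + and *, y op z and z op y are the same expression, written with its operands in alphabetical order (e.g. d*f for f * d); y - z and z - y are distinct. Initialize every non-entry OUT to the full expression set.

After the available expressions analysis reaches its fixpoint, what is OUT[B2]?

Answer: {b+b}

Working:
Per-block solution:
  B0:   IN={}   OUT={}
  B1:   IN={}   OUT={}
  B2:   IN={}   OUT={b+b}
  B3:   IN={b+b}   OUT={b+b}
  B4:   IN={}   OUT={}
  B5:   IN={}   OUT={}
  B6:   IN={}   OUT={}
  B7:   IN={}   OUT={}
  B8:   IN={}   OUT={a-f}
  B9:   IN={a-f}   OUT={}

Merge at B2: IN[B2] = OUT[B1] = {}
Applying B2's transfer function to that IN value gives OUT[B2] (row B2 above).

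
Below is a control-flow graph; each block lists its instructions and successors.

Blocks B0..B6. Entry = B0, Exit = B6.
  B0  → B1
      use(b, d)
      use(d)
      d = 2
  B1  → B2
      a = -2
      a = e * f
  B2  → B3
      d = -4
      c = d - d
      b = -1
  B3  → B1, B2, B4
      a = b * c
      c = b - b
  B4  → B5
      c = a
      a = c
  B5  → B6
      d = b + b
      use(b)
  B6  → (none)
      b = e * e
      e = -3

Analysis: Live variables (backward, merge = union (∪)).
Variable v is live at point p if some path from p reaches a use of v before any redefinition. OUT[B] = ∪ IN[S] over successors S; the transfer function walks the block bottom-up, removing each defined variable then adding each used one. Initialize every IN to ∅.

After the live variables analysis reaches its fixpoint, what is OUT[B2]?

Answer: {b, c, e, f}

Trace:
Converged values:
  B0:   IN={b, d, e, f}   OUT={e, f}
  B1:   IN={e, f}   OUT={e, f}
  B2:   IN={e, f}   OUT={b, c, e, f}
  B3:   IN={b, c, e, f}   OUT={a, b, e, f}
  B4:   IN={a, b, e}   OUT={b, e}
  B5:   IN={b, e}   OUT={e}
  B6:   IN={e}   OUT={}

Merge at B2: OUT[B2] = IN[B3] = {b, c, e, f}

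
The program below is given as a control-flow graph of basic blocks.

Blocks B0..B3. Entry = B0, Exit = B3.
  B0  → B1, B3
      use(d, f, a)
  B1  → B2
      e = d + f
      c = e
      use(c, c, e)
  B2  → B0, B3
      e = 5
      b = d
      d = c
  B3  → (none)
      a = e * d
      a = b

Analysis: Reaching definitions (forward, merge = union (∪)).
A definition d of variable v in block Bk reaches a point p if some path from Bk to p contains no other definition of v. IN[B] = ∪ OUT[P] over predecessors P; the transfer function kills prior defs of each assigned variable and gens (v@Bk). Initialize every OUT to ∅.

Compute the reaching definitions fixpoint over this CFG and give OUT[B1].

Per-block solution:
  B0:   IN={b@B2, c@B1, d@B2, e@B2}   OUT={b@B2, c@B1, d@B2, e@B2}
  B1:   IN={b@B2, c@B1, d@B2, e@B2}   OUT={b@B2, c@B1, d@B2, e@B1}
  B2:   IN={b@B2, c@B1, d@B2, e@B1}   OUT={b@B2, c@B1, d@B2, e@B2}
  B3:   IN={b@B2, c@B1, d@B2, e@B2}   OUT={a@B3, b@B2, c@B1, d@B2, e@B2}

Merge at B1: IN[B1] = OUT[B0] = {b@B2, c@B1, d@B2, e@B2}
Applying B1's transfer function to that IN value gives OUT[B1] (row B1 above).

Answer: {b@B2, c@B1, d@B2, e@B1}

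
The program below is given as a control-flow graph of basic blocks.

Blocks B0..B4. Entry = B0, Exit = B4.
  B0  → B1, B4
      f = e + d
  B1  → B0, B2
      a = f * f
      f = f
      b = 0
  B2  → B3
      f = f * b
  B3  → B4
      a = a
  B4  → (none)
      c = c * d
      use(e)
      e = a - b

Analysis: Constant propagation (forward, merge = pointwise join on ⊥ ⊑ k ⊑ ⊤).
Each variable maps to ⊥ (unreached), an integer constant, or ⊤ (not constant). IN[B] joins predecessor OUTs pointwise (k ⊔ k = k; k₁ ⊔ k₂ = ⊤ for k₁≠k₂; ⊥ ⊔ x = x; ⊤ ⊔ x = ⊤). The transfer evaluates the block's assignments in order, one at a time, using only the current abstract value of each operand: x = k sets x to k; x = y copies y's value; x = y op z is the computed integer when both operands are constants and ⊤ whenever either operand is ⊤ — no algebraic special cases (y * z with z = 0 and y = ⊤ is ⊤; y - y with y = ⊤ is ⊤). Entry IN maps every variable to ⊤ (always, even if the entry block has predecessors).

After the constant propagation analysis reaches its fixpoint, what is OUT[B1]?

Answer: {a: ⊤, b: 0, c: ⊤, d: ⊤, e: ⊤, f: ⊤}

Working:
Fixpoint table:
  B0:  IN=(all ⊤)  OUT=(all ⊤)
  B1:  IN=(all ⊤)  OUT={b:0; rest ⊤}
  B2:  IN={b:0; rest ⊤}  OUT={b:0; rest ⊤}
  B3:  IN={b:0; rest ⊤}  OUT={b:0; rest ⊤}
  B4:  IN=(all ⊤)  OUT=(all ⊤)

Merge at B1: IN[B1] = OUT[B0] = {a: ⊤, b: ⊤, c: ⊤, d: ⊤, e: ⊤, f: ⊤}
Applying B1's transfer function to that IN value gives OUT[B1] (row B1 above).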